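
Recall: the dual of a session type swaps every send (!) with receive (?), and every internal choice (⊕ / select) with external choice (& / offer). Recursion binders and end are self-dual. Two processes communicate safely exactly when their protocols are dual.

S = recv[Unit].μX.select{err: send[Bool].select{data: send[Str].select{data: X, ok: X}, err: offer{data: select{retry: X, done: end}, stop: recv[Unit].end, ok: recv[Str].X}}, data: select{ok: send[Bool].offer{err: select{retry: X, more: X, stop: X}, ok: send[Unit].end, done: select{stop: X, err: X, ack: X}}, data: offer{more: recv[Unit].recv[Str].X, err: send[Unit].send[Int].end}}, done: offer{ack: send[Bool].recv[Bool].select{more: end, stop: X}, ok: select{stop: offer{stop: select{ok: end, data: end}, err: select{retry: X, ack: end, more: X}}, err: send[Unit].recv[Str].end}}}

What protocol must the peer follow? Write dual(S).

recv[Unit] = send[Unit]
  μX = μX  (μ self-dual)
    select{err,data,done} = offer{err,data,done}  (select→offer)
      case err:
        send[Bool] = recv[Bool]
          select{data,err} = offer{data,err}  (select→offer)
            case data:
              send[Str] = recv[Str]
                select{data,ok} = offer{data,ok}  (select→offer)
                  case data:
                    dual(X) = X
                  case ok:
                    dual(X) = X
            case err:
              offer{data,stop,ok} = select{data,stop,ok}  (&→⊕)
                case data:
                  select{retry,done} = offer{retry,done}  (select→offer)
                    case retry:
                      dual(X) = X
                    case done:
                      dual(end) = end
                case stop:
                  recv[Unit] = send[Unit]
                    dual(end) = end
                case ok:
                  recv[Str] = send[Str]
                    dual(X) = X
      case data:
        select{ok,data} = offer{ok,data}  (select→offer)
          case ok:
            send[Bool] = recv[Bool]
              offer{err,ok,done} = select{err,ok,done}  (&→⊕)
                case err:
                  select{retry,more,stop} = offer{retry,more,stop}  (select→offer)
                    case retry:
                      dual(X) = X
                    case more:
                      dual(X) = X
                    case stop:
                      dual(X) = X
                case ok:
                  send[Unit] = recv[Unit]
                    dual(end) = end
                case done:
                  select{stop,err,ack} = offer{stop,err,ack}  (select→offer)
                    case stop:
                      dual(X) = X
                    case err:
                      dual(X) = X
                    case ack:
                      dual(X) = X
          case data:
            offer{more,err} = select{more,err}  (&→⊕)
              case more:
                recv[Unit] = send[Unit]
                  recv[Str] = send[Str]
                    dual(X) = X
              case err:
                send[Unit] = recv[Unit]
                  send[Int] = recv[Int]
                    dual(end) = end
      case done:
        offer{ack,ok} = select{ack,ok}  (&→⊕)
          case ack:
            send[Bool] = recv[Bool]
              recv[Bool] = send[Bool]
                select{more,stop} = offer{more,stop}  (select→offer)
                  case more:
                    dual(end) = end
                  case stop:
                    dual(X) = X
          case ok:
            select{stop,err} = offer{stop,err}  (select→offer)
              case stop:
                offer{stop,err} = select{stop,err}  (&→⊕)
                  case stop:
                    select{ok,data} = offer{ok,data}  (select→offer)
                      case ok:
                        dual(end) = end
                      case data:
                        dual(end) = end
                  case err:
                    select{retry,ack,more} = offer{retry,ack,more}  (select→offer)
                      case retry:
                        dual(X) = X
                      case ack:
                        dual(end) = end
                      case more:
                        dual(X) = X
              case err:
                send[Unit] = recv[Unit]
                  recv[Str] = send[Str]
                    dual(end) = end

send[Unit].μX.offer{err: recv[Bool].offer{data: recv[Str].offer{data: X, ok: X}, err: select{data: offer{retry: X, done: end}, stop: send[Unit].end, ok: send[Str].X}}, data: offer{ok: recv[Bool].select{err: offer{retry: X, more: X, stop: X}, ok: recv[Unit].end, done: offer{stop: X, err: X, ack: X}}, data: select{more: send[Unit].send[Str].X, err: recv[Unit].recv[Int].end}}, done: select{ack: recv[Bool].send[Bool].offer{more: end, stop: X}, ok: offer{stop: select{stop: offer{ok: end, data: end}, err: offer{retry: X, ack: end, more: X}}, err: recv[Unit].send[Str].end}}}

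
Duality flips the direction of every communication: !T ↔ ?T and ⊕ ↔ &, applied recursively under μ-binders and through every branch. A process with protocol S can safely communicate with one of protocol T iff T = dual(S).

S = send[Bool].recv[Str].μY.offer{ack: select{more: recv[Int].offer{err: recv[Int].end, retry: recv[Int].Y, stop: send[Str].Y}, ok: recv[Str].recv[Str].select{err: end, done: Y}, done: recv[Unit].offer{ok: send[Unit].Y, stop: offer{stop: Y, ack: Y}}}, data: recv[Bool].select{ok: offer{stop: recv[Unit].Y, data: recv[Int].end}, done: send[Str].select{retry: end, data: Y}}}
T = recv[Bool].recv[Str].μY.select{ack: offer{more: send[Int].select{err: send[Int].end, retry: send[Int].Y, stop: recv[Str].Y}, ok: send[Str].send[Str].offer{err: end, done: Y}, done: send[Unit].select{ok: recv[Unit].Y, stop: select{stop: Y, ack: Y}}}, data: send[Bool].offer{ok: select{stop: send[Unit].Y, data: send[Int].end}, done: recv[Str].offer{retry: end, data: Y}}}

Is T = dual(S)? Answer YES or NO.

NO

send[Bool] vs recv[Bool]  ok
  recv[Str] vs recv[Str]  ✗ same direction on both sides — not dual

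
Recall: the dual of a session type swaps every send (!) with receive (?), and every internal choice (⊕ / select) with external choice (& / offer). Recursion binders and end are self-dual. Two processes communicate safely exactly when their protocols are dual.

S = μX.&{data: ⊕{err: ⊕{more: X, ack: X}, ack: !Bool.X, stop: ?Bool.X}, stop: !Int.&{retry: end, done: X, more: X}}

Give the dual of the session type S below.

μX.⊕{data: &{err: &{more: X, ack: X}, ack: ?Bool.X, stop: !Bool.X}, stop: ?Int.⊕{retry: end, done: X, more: X}}

μX = μX  (μ self-dual)
  &{data,stop} = ⊕{data,stop}  (&→⊕)
    case data:
      ⊕{err,ack,stop} = &{err,ack,stop}  (⊕→&)
        case err:
          ⊕{more,ack} = &{more,ack}  (⊕→&)
            case more:
              X ↦ X
            case ack:
              X ↦ X
        case ack:
          !Bool = ?Bool
            X ↦ X
        case stop:
          ?Bool = !Bool
            X ↦ X
    case stop:
      !Int = ?Int
        &{retry,done,more} = ⊕{retry,done,more}  (&→⊕)
          case retry:
            end ↦ end
          case done:
            X ↦ X
          case more:
            X ↦ X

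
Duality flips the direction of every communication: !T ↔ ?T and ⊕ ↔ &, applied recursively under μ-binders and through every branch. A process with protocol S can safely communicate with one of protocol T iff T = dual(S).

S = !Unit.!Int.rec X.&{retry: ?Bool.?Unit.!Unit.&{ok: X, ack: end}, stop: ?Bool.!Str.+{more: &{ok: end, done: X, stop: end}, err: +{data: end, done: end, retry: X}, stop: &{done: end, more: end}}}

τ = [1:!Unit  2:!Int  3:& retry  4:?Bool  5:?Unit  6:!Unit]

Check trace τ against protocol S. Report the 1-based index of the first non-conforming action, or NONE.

@1 !Unit  match  now at !Int.rec X.…
@2 !Int  match  now at rec X.…
@3 & retry  match  now at ?Bool.?Unit.!Unit.&{ok: rec X.…, ack: end}
@4 ?Bool  match  now at ?Unit.!Unit.&{ok: rec X.…, ack: end}
@5 ?Unit  match  now at !Unit.&{ok: rec X.…, ack: end}
@6 !Unit  match  now at &{ok: rec X.…, ack: end}
trace exhausted — no violation

NONE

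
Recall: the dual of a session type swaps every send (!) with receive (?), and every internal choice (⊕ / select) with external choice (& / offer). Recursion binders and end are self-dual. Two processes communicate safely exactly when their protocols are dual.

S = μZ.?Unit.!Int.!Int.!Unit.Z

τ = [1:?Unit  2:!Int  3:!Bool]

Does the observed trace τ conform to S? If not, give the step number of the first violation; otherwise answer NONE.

step 1: ?Unit  ok  cont: !Int.!Int.!Unit.μZ.…
step 2: !Int  ok  cont: !Int.!Unit.μZ.…
step 3: got !Bool, protocol expects !Int  ✗

3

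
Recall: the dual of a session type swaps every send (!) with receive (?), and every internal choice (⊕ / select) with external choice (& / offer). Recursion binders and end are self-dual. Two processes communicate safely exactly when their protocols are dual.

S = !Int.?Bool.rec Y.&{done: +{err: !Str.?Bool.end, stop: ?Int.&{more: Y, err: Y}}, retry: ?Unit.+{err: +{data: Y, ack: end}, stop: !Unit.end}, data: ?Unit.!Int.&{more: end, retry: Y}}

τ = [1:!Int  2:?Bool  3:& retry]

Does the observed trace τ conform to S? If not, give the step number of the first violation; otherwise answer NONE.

step 1: !Int  ok  cont: ?Bool.rec Y.…
step 2: ?Bool  ok  cont: rec Y.…
step 3: & retry  ok  cont: ?Unit.+{err: +{data: rec Y.…, ack: end}, stop: !Unit.end}
τ conforms to S (length 3)

NONE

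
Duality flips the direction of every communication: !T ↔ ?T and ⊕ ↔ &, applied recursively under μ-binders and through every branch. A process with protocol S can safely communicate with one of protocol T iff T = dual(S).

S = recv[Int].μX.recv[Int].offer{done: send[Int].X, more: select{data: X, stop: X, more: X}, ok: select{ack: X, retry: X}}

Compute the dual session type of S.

send[Int].μX.send[Int].select{done: recv[Int].X, more: offer{data: X, stop: X, more: X}, ok: offer{ack: X, retry: X}}

recv[Int] = send[Int]
  μX = μX  (binder kept)
    recv[Int] = send[Int]
      offer{done,more,ok} = select{done,more,ok}  (external→internal)
        [done]
          send[Int] = recv[Int]
            X ↦ X
        [more]
          select{data,stop,more} = offer{data,stop,more}  (internal→external)
            [data]
              X ↦ X
            [stop]
              X ↦ X
            [more]
              X ↦ X
        [ok]
          select{ack,retry} = offer{ack,retry}  (internal→external)
            [ack]
              X ↦ X
            [retry]
              X ↦ X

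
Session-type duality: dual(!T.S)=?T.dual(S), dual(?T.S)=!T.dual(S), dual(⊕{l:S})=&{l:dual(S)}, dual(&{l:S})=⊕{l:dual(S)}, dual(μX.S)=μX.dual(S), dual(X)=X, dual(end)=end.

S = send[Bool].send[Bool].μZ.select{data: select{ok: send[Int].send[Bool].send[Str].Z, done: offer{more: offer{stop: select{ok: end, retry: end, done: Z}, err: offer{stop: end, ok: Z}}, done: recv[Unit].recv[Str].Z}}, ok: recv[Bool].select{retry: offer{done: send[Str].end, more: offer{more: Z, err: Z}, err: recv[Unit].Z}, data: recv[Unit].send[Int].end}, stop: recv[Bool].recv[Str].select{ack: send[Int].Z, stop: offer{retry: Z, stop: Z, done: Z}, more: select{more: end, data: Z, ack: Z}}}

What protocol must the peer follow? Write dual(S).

recv[Bool].recv[Bool].μZ.offer{data: offer{ok: recv[Int].recv[Bool].recv[Str].Z, done: select{more: select{stop: offer{ok: end, retry: end, done: Z}, err: select{stop: end, ok: Z}}, done: send[Unit].send[Str].Z}}, ok: send[Bool].offer{retry: select{done: recv[Str].end, more: select{more: Z, err: Z}, err: send[Unit].Z}, data: send[Unit].recv[Int].end}, stop: send[Bool].send[Str].offer{ack: recv[Int].Z, stop: select{retry: Z, stop: Z, done: Z}, more: offer{more: end, data: Z, ack: Z}}}

send[Bool] → recv[Bool]
  send[Bool] → recv[Bool]
    μZ → μZ  (rec unchanged)
      select{data,ok,stop} → offer{data,ok,stop}  (select→offer)
        • data:
          select{ok,done} → offer{ok,done}  (select→offer)
            • ok:
              send[Int] → recv[Int]
                send[Bool] → recv[Bool]
                  send[Str] → recv[Str]
                    Z self-dual
            • done:
              offer{more,done} → select{more,done}  (&→⊕)
                • more:
                  offer{stop,err} → select{stop,err}  (&→⊕)
                    • stop:
                      select{ok,retry,done} → offer{ok,retry,done}  (select→offer)
                        • ok:
                          end self-dual
                        • retry:
                          end self-dual
                        • done:
                          Z self-dual
                    • err:
                      offer{stop,ok} → select{stop,ok}  (&→⊕)
                        • stop:
                          end self-dual
                        • ok:
                          Z self-dual
                • done:
                  recv[Unit] → send[Unit]
                    recv[Str] → send[Str]
                      Z self-dual
        • ok:
          recv[Bool] → send[Bool]
            select{retry,data} → offer{retry,data}  (select→offer)
              • retry:
                offer{done,more,err} → select{done,more,err}  (&→⊕)
                  • done:
                    send[Str] → recv[Str]
                      end self-dual
                  • more:
                    offer{more,err} → select{more,err}  (&→⊕)
                      • more:
                        Z self-dual
                      • err:
                        Z self-dual
                  • err:
                    recv[Unit] → send[Unit]
                      Z self-dual
              • data:
                recv[Unit] → send[Unit]
                  send[Int] → recv[Int]
                    end self-dual
        • stop:
          recv[Bool] → send[Bool]
            recv[Str] → send[Str]
              select{ack,stop,more} → offer{ack,stop,more}  (select→offer)
                • ack:
                  send[Int] → recv[Int]
                    Z self-dual
                • stop:
                  offer{retry,stop,done} → select{retry,stop,done}  (&→⊕)
                    • retry:
                      Z self-dual
                    • stop:
                      Z self-dual
                    • done:
                      Z self-dual
                • more:
                  select{more,data,ack} → offer{more,data,ack}  (select→offer)
                    • more:
                      end self-dual
                    • data:
                      Z self-dual
                    • ack:
                      Z self-dual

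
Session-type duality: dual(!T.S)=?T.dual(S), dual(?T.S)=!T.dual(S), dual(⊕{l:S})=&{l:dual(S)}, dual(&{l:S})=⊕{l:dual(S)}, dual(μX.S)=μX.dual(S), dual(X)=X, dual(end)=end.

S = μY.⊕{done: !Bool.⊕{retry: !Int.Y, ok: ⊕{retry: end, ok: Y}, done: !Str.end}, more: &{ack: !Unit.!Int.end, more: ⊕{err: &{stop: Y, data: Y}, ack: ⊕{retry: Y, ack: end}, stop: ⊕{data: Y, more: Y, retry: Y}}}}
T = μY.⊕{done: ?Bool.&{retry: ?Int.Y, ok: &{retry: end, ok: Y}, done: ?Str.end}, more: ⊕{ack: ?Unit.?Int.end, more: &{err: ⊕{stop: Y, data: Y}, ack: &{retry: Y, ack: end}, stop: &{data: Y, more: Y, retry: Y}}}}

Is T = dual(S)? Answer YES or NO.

NO

μY vs μY  match (μ self-dual)
  ⊕{done,more} vs ⊕{done,more}  ✗ choice polarity not flipped — not dual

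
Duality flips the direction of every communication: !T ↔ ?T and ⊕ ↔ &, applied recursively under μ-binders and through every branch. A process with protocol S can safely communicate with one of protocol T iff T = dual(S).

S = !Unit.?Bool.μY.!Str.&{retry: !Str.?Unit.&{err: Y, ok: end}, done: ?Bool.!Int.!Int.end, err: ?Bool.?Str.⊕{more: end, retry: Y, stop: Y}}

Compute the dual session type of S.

?Unit.!Bool.μY.?Str.⊕{retry: ?Str.!Unit.⊕{err: Y, ok: end}, done: !Bool.?Int.?Int.end, err: !Bool.!Str.&{more: end, retry: Y, stop: Y}}

!Unit = ?Unit
  ?Bool = !Bool
    μY = μY  (rec unchanged)
      !Str = ?Str
        &{retry,done,err} = ⊕{retry,done,err}  (external→internal)
          [retry]
            !Str = ?Str
              ?Unit = !Unit
                &{err,ok} = ⊕{err,ok}  (external→internal)
                  [err]
                    Y ↦ Y
                  [ok]
                    end ↦ end
          [done]
            ?Bool = !Bool
              !Int = ?Int
                !Int = ?Int
                  end ↦ end
          [err]
            ?Bool = !Bool
              ?Str = !Str
                ⊕{more,retry,stop} = &{more,retry,stop}  (⊕→&)
                  [more]
                    end ↦ end
                  [retry]
                    Y ↦ Y
                  [stop]
                    Y ↦ Y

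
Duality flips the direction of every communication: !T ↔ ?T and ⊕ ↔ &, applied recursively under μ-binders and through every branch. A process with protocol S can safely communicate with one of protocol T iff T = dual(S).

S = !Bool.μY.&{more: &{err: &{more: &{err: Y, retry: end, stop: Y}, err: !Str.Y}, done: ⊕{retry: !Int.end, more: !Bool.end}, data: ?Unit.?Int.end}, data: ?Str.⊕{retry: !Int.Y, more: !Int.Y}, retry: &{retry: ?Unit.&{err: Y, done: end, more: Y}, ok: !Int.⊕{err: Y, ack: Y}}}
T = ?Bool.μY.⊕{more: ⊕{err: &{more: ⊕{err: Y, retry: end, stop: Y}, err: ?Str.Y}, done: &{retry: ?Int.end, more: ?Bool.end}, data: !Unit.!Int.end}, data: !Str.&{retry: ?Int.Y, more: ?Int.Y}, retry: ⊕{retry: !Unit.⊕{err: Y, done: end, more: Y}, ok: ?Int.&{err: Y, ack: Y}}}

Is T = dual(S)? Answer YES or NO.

NO

!Bool ‖ ?Bool  ok
  μY ‖ μY  ok (rec unchanged)
    &{more,data,retry} ‖ ⊕{more,data,retry}  ok labels match
      [more]
        &{err,done,data} ‖ ⊕{err,done,data}  ok labels match
          [err]
            &{more,err} ‖ &{more,err}  ✗ choice polarity not flipped — not dual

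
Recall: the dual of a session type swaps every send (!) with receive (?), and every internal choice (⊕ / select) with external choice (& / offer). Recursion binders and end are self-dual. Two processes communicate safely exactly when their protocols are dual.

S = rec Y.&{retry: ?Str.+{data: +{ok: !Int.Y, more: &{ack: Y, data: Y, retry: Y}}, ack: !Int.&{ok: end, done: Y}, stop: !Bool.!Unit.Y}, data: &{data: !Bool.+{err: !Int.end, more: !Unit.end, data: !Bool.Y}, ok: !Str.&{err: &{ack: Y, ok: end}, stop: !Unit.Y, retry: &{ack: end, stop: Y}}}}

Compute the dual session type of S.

rec Y ↦ rec Y  (rec unchanged)
  &{retry,data} ↦ +{retry,data}  (offer→select)
    [retry]
      ?Str ↦ !Str
        +{data,ack,stop} ↦ &{data,ack,stop}  (internal→external)
          [data]
            +{ok,more} ↦ &{ok,more}  (internal→external)
              [ok]
                !Int ↦ ?Int
                  Y ↦ Y
              [more]
                &{ack,data,retry} ↦ +{ack,data,retry}  (offer→select)
                  [ack]
                    Y ↦ Y
                  [data]
                    Y ↦ Y
                  [retry]
                    Y ↦ Y
          [ack]
            !Int ↦ ?Int
              &{ok,done} ↦ +{ok,done}  (offer→select)
                [ok]
                  end ↦ end
                [done]
                  Y ↦ Y
          [stop]
            !Bool ↦ ?Bool
              !Unit ↦ ?Unit
                Y ↦ Y
    [data]
      &{data,ok} ↦ +{data,ok}  (offer→select)
        [data]
          !Bool ↦ ?Bool
            +{err,more,data} ↦ &{err,more,data}  (internal→external)
              [err]
                !Int ↦ ?Int
                  end ↦ end
              [more]
                !Unit ↦ ?Unit
                  end ↦ end
              [data]
                !Bool ↦ ?Bool
                  Y ↦ Y
        [ok]
          !Str ↦ ?Str
            &{err,stop,retry} ↦ +{err,stop,retry}  (offer→select)
              [err]
                &{ack,ok} ↦ +{ack,ok}  (offer→select)
                  [ack]
                    Y ↦ Y
                  [ok]
                    end ↦ end
              [stop]
                !Unit ↦ ?Unit
                  Y ↦ Y
              [retry]
                &{ack,stop} ↦ +{ack,stop}  (offer→select)
                  [ack]
                    end ↦ end
                  [stop]
                    Y ↦ Y

rec Y.+{retry: !Str.&{data: &{ok: ?Int.Y, more: +{ack: Y, data: Y, retry: Y}}, ack: ?Int.+{ok: end, done: Y}, stop: ?Bool.?Unit.Y}, data: +{data: ?Bool.&{err: ?Int.end, more: ?Unit.end, data: ?Bool.Y}, ok: ?Str.+{err: +{ack: Y, ok: end}, stop: ?Unit.Y, retry: +{ack: end, stop: Y}}}}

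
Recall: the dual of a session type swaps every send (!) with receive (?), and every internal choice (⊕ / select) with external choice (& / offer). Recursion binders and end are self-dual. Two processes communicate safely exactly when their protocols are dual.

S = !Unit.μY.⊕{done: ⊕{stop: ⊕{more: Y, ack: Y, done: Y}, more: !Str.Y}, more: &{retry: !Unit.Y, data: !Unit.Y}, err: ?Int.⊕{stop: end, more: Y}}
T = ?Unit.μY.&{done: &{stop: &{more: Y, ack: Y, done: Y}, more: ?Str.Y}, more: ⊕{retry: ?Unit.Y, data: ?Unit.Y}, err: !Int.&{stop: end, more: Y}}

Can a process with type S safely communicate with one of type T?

YES

!Unit | ?Unit  ✓
  μY | μY  ✓ (μ self-dual)
    ⊕{done,more,err} | &{done,more,err}  ✓ labels match
      [done]
        ⊕{stop,more} | &{stop,more}  ✓ labels match
          [stop]
            ⊕{more,ack,done} | &{more,ack,done}  ✓ labels match
              [more]
                Y | Y  ✓
              [ack]
                Y | Y  ✓
              [done]
                Y | Y  ✓
          [more]
            !Str | ?Str  ✓
              Y | Y  ✓
      [more]
        &{retry,data} | ⊕{retry,data}  ✓ labels match
          [retry]
            !Unit | ?Unit  ✓
              Y | Y  ✓
          [data]
            !Unit | ?Unit  ✓
              Y | Y  ✓
      [err]
        ?Int | !Int  ✓
          ⊕{stop,more} | &{stop,more}  ✓ labels match
            [stop]
              end | end  ✓
            [more]
              Y | Y  ✓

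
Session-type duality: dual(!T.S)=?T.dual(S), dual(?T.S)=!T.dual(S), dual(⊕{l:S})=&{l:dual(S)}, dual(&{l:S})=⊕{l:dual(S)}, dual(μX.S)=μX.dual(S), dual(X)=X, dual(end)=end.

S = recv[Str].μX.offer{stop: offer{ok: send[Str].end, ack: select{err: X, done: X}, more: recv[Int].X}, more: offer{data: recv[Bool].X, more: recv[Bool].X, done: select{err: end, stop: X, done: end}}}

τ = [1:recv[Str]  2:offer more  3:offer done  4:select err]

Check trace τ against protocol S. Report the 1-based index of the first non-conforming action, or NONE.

[1] recv[Str]  ok  cont: μX.…
[2] offer more  ok  cont: offer{data: recv[Bool].μX.…, more: recv[Bool].μX.…, done: select{err: end, stop: μX.…, done: end}}
[3] offer done  ok  cont: select{err: end, stop: μX.…, done: end}
[4] select err  ok  cont: end
trace exhausted — no violation

NONE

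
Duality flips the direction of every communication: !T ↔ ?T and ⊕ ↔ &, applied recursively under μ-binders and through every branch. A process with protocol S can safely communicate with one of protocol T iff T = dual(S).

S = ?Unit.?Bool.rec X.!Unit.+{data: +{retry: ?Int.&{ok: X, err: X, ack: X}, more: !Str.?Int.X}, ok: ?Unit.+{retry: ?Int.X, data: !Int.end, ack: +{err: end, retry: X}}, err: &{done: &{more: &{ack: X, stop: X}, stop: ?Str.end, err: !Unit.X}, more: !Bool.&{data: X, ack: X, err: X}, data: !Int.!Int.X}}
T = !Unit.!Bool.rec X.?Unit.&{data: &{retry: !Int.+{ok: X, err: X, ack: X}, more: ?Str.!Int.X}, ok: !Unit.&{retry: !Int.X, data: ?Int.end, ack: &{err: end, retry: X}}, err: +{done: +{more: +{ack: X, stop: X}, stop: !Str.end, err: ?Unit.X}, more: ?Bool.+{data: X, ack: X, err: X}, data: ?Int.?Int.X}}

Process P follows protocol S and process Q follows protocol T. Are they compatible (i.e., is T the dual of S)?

YES

?Unit vs !Unit  match
  ?Bool vs !Bool  match
    rec X vs rec X  match (binder kept)
      !Unit vs ?Unit  match
        +{data,ok,err} vs &{data,ok,err}  match same labels
          • data:
            +{retry,more} vs &{retry,more}  match same labels
              • retry:
                ?Int vs !Int  match
                  &{ok,err,ack} vs +{ok,err,ack}  match same labels
                    • ok:
                      X vs X  match
                    • err:
                      X vs X  match
                    • ack:
                      X vs X  match
              • more:
                !Str vs ?Str  match
                  ?Int vs !Int  match
                    X vs X  match
          • ok:
            ?Unit vs !Unit  match
              +{retry,data,ack} vs &{retry,data,ack}  match same labels
                • retry:
                  ?Int vs !Int  match
                    X vs X  match
                • data:
                  !Int vs ?Int  match
                    end vs end  match
                • ack:
                  +{err,retry} vs &{err,retry}  match same labels
                    • err:
                      end vs end  match
                    • retry:
                      X vs X  match
          • err:
            &{done,more,data} vs +{done,more,data}  match same labels
              • done:
                &{more,stop,err} vs +{more,stop,err}  match same labels
                  • more:
                    &{ack,stop} vs +{ack,stop}  match same labels
                      • ack:
                        X vs X  match
                      • stop:
                        X vs X  match
                  • stop:
                    ?Str vs !Str  match
                      end vs end  match
                  • err:
                    !Unit vs ?Unit  match
                      X vs X  match
              • more:
                !Bool vs ?Bool  match
                  &{data,ack,err} vs +{data,ack,err}  match same labels
                    • data:
                      X vs X  match
                    • ack:
                      X vs X  match
                    • err:
                      X vs X  match
              • data:
                !Int vs ?Int  match
                  !Int vs ?Int  match
                    X vs X  match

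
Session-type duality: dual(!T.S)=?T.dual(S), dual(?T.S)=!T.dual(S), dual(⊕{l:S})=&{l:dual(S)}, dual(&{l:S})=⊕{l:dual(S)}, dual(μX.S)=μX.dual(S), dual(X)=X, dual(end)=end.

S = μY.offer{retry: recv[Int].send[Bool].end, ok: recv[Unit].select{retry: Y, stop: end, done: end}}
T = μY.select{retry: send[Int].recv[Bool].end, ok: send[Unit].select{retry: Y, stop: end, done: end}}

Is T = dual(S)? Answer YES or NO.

μY ‖ μY  match (μ self-dual)
  offer{retry,ok} ‖ select{retry,ok}  match same labels
    [retry]
      recv[Int] ‖ send[Int]  match
        send[Bool] ‖ recv[Bool]  match
          end ‖ end  match
    [ok]
      recv[Unit] ‖ send[Unit]  match
        select{retry,stop,done} ‖ select{retry,stop,done}  ✗ choice polarity not flipped — not dual

NO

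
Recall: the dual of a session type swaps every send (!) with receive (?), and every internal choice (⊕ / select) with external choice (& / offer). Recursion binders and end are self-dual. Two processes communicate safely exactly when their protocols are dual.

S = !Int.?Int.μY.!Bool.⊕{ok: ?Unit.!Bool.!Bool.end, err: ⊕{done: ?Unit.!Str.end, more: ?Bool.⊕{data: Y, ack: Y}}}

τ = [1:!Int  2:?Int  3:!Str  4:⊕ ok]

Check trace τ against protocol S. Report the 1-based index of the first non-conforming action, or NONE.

3

step 1: !Int  match  cont: ?Int.μY.…
step 2: ?Int  match  cont: μY.…
step 3: got !Str, protocol expects !Bool  ✗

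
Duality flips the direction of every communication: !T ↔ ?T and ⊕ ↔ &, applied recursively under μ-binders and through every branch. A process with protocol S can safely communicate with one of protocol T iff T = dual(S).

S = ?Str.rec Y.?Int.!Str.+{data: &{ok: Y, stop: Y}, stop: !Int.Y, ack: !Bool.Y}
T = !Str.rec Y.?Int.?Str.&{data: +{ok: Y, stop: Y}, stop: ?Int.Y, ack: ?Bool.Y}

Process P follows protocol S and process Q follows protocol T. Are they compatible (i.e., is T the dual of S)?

NO

?Str | !Str  ✓
  rec Y | rec Y  ✓ (binder kept)
    ?Int | ?Int  ✗ same direction on both sides — not dual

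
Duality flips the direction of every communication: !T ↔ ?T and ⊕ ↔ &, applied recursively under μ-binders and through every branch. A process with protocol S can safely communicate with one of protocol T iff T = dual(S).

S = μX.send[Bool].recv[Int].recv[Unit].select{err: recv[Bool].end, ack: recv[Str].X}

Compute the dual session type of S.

μX = μX  (binder kept)
  send[Bool] = recv[Bool]
    recv[Int] = send[Int]
      recv[Unit] = send[Unit]
        select{err,ack} = offer{err,ack}  (select→offer)
          • err:
            recv[Bool] = send[Bool]
              end self-dual
          • ack:
            recv[Str] = send[Str]
              X self-dual

μX.recv[Bool].send[Int].send[Unit].offer{err: send[Bool].end, ack: send[Str].X}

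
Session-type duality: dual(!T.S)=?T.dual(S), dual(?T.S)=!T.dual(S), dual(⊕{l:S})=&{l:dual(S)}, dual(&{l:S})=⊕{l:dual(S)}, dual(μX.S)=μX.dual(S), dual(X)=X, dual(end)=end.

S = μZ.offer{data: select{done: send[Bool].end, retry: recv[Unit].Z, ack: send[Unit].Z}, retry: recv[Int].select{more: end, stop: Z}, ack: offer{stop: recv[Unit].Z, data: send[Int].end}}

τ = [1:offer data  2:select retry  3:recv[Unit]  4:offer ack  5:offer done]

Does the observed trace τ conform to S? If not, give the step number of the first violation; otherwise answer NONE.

@1 offer data  ok  state: select{done: send[Bool].end, retry: recv[Unit].μZ.…, ack: send[Unit].μZ.…}
@2 select retry  ok  state: recv[Unit].μZ.…
@3 recv[Unit]  ok  state: μZ.…
@4 offer ack  ok  state: offer{stop: recv[Unit].μZ.…, data: send[Int].end}
@5 got offer done, protocol expects offer stop or offer data  ✗

5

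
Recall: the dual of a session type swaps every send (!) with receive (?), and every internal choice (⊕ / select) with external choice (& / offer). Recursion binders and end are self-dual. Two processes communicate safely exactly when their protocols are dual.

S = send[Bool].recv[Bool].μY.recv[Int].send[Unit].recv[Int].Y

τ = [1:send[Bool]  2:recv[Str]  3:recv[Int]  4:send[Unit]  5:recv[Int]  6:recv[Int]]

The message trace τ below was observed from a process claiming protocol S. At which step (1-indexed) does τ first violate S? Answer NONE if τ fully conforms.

@1 send[Bool]  ok  state: recv[Bool].μY.…
@2 got recv[Str], protocol expects recv[Bool]  ✗

2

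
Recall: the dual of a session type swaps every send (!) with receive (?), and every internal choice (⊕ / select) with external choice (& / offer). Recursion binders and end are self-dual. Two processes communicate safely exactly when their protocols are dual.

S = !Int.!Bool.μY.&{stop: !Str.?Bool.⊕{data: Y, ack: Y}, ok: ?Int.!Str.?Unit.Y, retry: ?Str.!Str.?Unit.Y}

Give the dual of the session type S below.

!Int ↦ ?Int
  !Bool ↦ ?Bool
    μY ↦ μY  (rec unchanged)
      &{stop,ok,retry} ↦ ⊕{stop,ok,retry}  (external→internal)
        [stop]
          !Str ↦ ?Str
            ?Bool ↦ !Bool
              ⊕{data,ack} ↦ &{data,ack}  (⊕→&)
                [data]
                  Y ↦ Y
                [ack]
                  Y ↦ Y
        [ok]
          ?Int ↦ !Int
            !Str ↦ ?Str
              ?Unit ↦ !Unit
                Y ↦ Y
        [retry]
          ?Str ↦ !Str
            !Str ↦ ?Str
              ?Unit ↦ !Unit
                Y ↦ Y

?Int.?Bool.μY.⊕{stop: ?Str.!Bool.&{data: Y, ack: Y}, ok: !Int.?Str.!Unit.Y, retry: !Str.?Str.!Unit.Y}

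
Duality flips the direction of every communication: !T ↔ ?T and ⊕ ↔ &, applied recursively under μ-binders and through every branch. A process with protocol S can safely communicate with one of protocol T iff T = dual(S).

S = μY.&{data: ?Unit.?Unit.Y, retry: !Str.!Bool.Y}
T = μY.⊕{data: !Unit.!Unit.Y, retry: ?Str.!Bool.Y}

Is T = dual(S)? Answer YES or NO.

μY | μY  ok (rec unchanged)
  &{data,retry} | ⊕{data,retry}  ok labels match
    case data:
      ?Unit | !Unit  ok
        ?Unit | !Unit  ok
          Y | Y  ok
    case retry:
      !Str | ?Str  ok
        !Bool | !Bool  ✗ same direction on both sides — not dual

NO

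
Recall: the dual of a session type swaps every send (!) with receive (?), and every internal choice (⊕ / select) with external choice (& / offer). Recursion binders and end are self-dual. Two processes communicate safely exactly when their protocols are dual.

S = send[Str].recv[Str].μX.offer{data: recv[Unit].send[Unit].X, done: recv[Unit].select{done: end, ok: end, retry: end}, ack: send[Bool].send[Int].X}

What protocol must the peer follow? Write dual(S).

recv[Str].send[Str].μX.select{data: send[Unit].recv[Unit].X, done: send[Unit].offer{done: end, ok: end, retry: end}, ack: recv[Bool].recv[Int].X}

send[Str] ↦ recv[Str]
  recv[Str] ↦ send[Str]
    μX ↦ μX  (rec unchanged)
      offer{data,done,ack} ↦ select{data,done,ack}  (&→⊕)
        • data:
          recv[Unit] ↦ send[Unit]
            send[Unit] ↦ recv[Unit]
              dual(X) = X
        • done:
          recv[Unit] ↦ send[Unit]
            select{done,ok,retry} ↦ offer{done,ok,retry}  (⊕→&)
              • done:
                dual(end) = end
              • ok:
                dual(end) = end
              • retry:
                dual(end) = end
        • ack:
          send[Bool] ↦ recv[Bool]
            send[Int] ↦ recv[Int]
              dual(X) = X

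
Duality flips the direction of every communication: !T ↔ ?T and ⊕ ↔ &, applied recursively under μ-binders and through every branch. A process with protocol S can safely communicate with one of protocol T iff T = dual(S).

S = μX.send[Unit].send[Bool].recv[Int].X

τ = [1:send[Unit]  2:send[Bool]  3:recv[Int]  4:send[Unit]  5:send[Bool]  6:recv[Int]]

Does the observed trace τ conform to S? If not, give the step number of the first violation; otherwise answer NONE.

NONE

step 1: send[Unit]  match  state: send[Bool].recv[Int].μX.…
step 2: send[Bool]  match  state: recv[Int].μX.…
step 3: recv[Int]  match  state: μX.…
step 4: send[Unit]  match  state: send[Bool].recv[Int].μX.…
step 5: send[Bool]  match  state: recv[Int].μX.…
step 6: recv[Int]  match  state: μX.…
trace exhausted — no violation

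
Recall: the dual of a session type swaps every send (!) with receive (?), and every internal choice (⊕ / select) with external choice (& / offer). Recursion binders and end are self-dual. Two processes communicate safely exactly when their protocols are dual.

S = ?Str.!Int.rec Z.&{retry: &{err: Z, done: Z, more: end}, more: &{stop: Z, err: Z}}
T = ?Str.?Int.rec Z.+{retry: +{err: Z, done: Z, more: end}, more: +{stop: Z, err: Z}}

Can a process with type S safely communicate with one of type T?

NO

?Str | ?Str  ✗ same direction on both sides — not dual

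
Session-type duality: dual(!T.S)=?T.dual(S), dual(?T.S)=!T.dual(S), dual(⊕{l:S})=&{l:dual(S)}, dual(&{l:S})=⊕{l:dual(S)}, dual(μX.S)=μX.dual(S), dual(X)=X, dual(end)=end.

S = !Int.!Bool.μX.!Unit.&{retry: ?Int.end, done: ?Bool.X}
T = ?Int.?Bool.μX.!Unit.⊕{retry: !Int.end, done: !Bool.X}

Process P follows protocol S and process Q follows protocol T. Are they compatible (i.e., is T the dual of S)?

NO

!Int | ?Int  ok
  !Bool | ?Bool  ok
    μX | μX  ok (rec unchanged)
      !Unit | !Unit  ✗ same direction on both sides — not dual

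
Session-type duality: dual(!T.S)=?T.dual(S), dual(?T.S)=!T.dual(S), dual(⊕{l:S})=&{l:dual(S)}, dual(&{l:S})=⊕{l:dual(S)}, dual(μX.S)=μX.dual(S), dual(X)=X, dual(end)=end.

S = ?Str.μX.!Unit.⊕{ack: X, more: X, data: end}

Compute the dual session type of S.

!Str.μX.?Unit.&{ack: X, more: X, data: end}

?Str = !Str
  μX = μX  (μ self-dual)
    !Unit = ?Unit
      ⊕{ack,more,data} = &{ack,more,data}  (select→offer)
        • ack:
          X ↦ X
        • more:
          X ↦ X
        • data:
          end ↦ end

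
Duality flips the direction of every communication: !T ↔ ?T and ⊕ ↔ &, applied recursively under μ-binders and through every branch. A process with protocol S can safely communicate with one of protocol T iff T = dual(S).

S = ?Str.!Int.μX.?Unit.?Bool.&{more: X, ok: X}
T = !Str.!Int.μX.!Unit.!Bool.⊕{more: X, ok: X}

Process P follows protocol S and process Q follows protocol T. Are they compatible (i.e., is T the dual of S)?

NO

?Str ‖ !Str  ✓
  !Int ‖ !Int  ✗ same direction on both sides — not dual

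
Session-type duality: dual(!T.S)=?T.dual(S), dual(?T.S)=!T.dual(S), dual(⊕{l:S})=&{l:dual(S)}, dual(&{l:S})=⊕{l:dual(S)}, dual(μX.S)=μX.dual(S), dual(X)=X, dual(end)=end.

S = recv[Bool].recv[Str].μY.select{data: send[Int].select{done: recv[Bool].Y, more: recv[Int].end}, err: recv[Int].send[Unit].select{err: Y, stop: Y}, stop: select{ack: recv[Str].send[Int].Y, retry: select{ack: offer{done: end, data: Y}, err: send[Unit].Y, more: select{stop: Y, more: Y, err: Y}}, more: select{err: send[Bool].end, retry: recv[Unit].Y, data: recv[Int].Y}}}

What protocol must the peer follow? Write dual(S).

recv[Bool] ↦ send[Bool]
  recv[Str] ↦ send[Str]
    μY ↦ μY  (binder kept)
      select{data,err,stop} ↦ offer{data,err,stop}  (internal→external)
        • data:
          send[Int] ↦ recv[Int]
            select{done,more} ↦ offer{done,more}  (internal→external)
              • done:
                recv[Bool] ↦ send[Bool]
                  dual(Y) = Y
              • more:
                recv[Int] ↦ send[Int]
                  dual(end) = end
        • err:
          recv[Int] ↦ send[Int]
            send[Unit] ↦ recv[Unit]
              select{err,stop} ↦ offer{err,stop}  (internal→external)
                • err:
                  dual(Y) = Y
                • stop:
                  dual(Y) = Y
        • stop:
          select{ack,retry,more} ↦ offer{ack,retry,more}  (internal→external)
            • ack:
              recv[Str] ↦ send[Str]
                send[Int] ↦ recv[Int]
                  dual(Y) = Y
            • retry:
              select{ack,err,more} ↦ offer{ack,err,more}  (internal→external)
                • ack:
                  offer{done,data} ↦ select{done,data}  (&→⊕)
                    • done:
                      dual(end) = end
                    • data:
                      dual(Y) = Y
                • err:
                  send[Unit] ↦ recv[Unit]
                    dual(Y) = Y
                • more:
                  select{stop,more,err} ↦ offer{stop,more,err}  (internal→external)
                    • stop:
                      dual(Y) = Y
                    • more:
                      dual(Y) = Y
                    • err:
                      dual(Y) = Y
            • more:
              select{err,retry,data} ↦ offer{err,retry,data}  (internal→external)
                • err:
                  send[Bool] ↦ recv[Bool]
                    dual(end) = end
                • retry:
                  recv[Unit] ↦ send[Unit]
                    dual(Y) = Y
                • data:
                  recv[Int] ↦ send[Int]
                    dual(Y) = Y

send[Bool].send[Str].μY.offer{data: recv[Int].offer{done: send[Bool].Y, more: send[Int].end}, err: send[Int].recv[Unit].offer{err: Y, stop: Y}, stop: offer{ack: send[Str].recv[Int].Y, retry: offer{ack: select{done: end, data: Y}, err: recv[Unit].Y, more: offer{stop: Y, more: Y, err: Y}}, more: offer{err: recv[Bool].end, retry: send[Unit].Y, data: send[Int].Y}}}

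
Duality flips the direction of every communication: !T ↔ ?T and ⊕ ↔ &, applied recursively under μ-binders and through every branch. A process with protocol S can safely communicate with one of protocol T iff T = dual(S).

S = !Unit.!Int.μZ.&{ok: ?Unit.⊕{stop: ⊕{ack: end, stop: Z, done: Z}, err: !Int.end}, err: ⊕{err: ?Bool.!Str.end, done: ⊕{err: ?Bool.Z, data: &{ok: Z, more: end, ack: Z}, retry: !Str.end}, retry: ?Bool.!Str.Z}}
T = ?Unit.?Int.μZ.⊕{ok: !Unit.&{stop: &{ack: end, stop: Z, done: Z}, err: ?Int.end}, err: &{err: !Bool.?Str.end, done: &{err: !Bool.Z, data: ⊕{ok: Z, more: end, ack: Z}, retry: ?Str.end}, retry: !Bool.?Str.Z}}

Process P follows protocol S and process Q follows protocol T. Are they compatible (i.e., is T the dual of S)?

!Unit ‖ ?Unit  ✓
  !Int ‖ ?Int  ✓
    μZ ‖ μZ  ✓ (rec unchanged)
      &{ok,err} ‖ ⊕{ok,err}  ✓ label sets agree
        case ok:
          ?Unit ‖ !Unit  ✓
            ⊕{stop,err} ‖ &{stop,err}  ✓ label sets agree
              case stop:
                ⊕{ack,stop,done} ‖ &{ack,stop,done}  ✓ label sets agree
                  case ack:
                    end ‖ end  ✓
                  case stop:
                    Z ‖ Z  ✓
                  case done:
                    Z ‖ Z  ✓
              case err:
                !Int ‖ ?Int  ✓
                  end ‖ end  ✓
        case err:
          ⊕{err,done,retry} ‖ &{err,done,retry}  ✓ label sets agree
            case err:
              ?Bool ‖ !Bool  ✓
                !Str ‖ ?Str  ✓
                  end ‖ end  ✓
            case done:
              ⊕{err,data,retry} ‖ &{err,data,retry}  ✓ label sets agree
                case err:
                  ?Bool ‖ !Bool  ✓
                    Z ‖ Z  ✓
                case data:
                  &{ok,more,ack} ‖ ⊕{ok,more,ack}  ✓ label sets agree
                    case ok:
                      Z ‖ Z  ✓
                    case more:
                      end ‖ end  ✓
                    case ack:
                      Z ‖ Z  ✓
                case retry:
                  !Str ‖ ?Str  ✓
                    end ‖ end  ✓
            case retry:
              ?Bool ‖ !Bool  ✓
                !Str ‖ ?Str  ✓
                  Z ‖ Z  ✓

YES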